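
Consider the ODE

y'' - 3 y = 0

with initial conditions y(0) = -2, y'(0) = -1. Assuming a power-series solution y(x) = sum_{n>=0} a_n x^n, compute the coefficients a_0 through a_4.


Ansatz: y(x) = sum_{n>=0} a_n x^n, so y'(x) = sum_{n>=1} n a_n x^(n-1) and y''(x) = sum_{n>=2} n(n-1) a_n x^(n-2).
Substitute into P(x) y'' + Q(x) y' + R(x) y = 0 with P(x) = 1, Q(x) = 0, R(x) = -3, and match powers of x.
Initial conditions: a_0 = -2, a_1 = -1.
Setting the coefficient of each power of x to zero and solving order by order (substituting the coefficients already found):
  x^0: 2 a_2 - 3 a_0 = 0  ->  2 a_2 = 3 a_0 = -6  ->  a_2 = -3
  x^1: 6 a_3 - 3 a_1 = 0  ->  6 a_3 = 3 a_1 = -3  ->  a_3 = -1/2
  x^2: 12 a_4 - 3 a_2 = 0  ->  12 a_4 = 3 a_2 = -9  ->  a_4 = -3/4
Truncated series: y(x) = -2 - x - 3 x^2 - (1/2) x^3 - (3/4) x^4 + O(x^5).

a_0 = -2; a_1 = -1; a_2 = -3; a_3 = -1/2; a_4 = -3/4


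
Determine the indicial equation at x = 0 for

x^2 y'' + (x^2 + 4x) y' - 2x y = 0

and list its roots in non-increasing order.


Divide by x^2 to reach normal form y'' + P_1(x) y' + P_2(x) y = 0 with P_1(x) = 1 + 4/x and P_2(x) = -2/x.
x = 0 is a singular point because the y'-coefficient 1 + 4/x has a pole at x = 0 and the y-coefficient -2/x has a pole at x = 0.
It is a regular singular point because x P_1(x) = p(x) = x + 4 and x^2 P_2(x) = q(x) = -2x are polynomials, hence analytic at x = 0.
p(0) = 4,  q(0) = 0.
Indicial equation: r(r-1) + p(0) r + q(0) = 0, i.e. r^2 + (p(0) - 1) r + q(0) = 0, i.e. r^2 + 3 r = 0.
Discriminant: (3)^2 - 4(0) = 9, so r = (-3 ± 3)/2.
Solving: r_1 = 0, r_2 = -3.

indicial: r^2 + 3 r = 0; roots r_1 = 0, r_2 = -3


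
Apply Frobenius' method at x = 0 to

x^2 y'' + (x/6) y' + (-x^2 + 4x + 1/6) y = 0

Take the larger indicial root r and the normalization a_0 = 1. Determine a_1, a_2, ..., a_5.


Write in Frobenius form y'' + (p(x)/x) y' + (q(x)/x^2) y = 0:
  p(x) = 1/6,  q(x) = -x^2 + 4x + 1/6.
Indicial equation: r(r-1) + (1/6) r + (1/6) = 0 -> roots r_1 = 1/2, r_2 = 1/3.
Take r = r_1 = 1/2. Let y(x) = x^r sum_{n>=0} a_n x^n with a_0 = 1.
Substitute y = x^r sum a_n x^n and match x^{r+n}. The recurrence is
  D(n) a_n + 4 a_{n-1} - 1 a_{n-2} = 0,  where D(n) = (r+n)(r+n-1) + (1/6)(r+n) + (1/6).
  a_n = [-4 a_{n-1} + 1 a_{n-2}] / D(n).
Since the indicial polynomial factors as (r - r_1)(r - r_2), D(n) = (r_1 + n - r_1)(r_1 + n - r_2) = n(n + 1/6).
Evaluating step by step (a_0 = 1):
  n = 1: D(1) = 1(1 + 1/6) = 7/6; numerator = -4(1) = -4; a_1 = (-4)/(7/6) = -24/7
  n = 2: D(2) = 2(2 + 1/6) = 13/3; numerator = -4(-24/7) + 1(1) = 103/7; a_2 = (103/7)/(13/3) = 309/91
  n = 3: D(3) = 3(3 + 1/6) = 19/2; numerator = -4(309/91) + 1(-24/7) = -1548/91; a_3 = (-1548/91)/(19/2) = -3096/1729
  n = 4: D(4) = 4(4 + 1/6) = 50/3; numerator = -4(-3096/1729) + 1(309/91) = 18255/1729; a_4 = (18255/1729)/(50/3) = 10953/17290
  n = 5: D(5) = 5(5 + 1/6) = 155/6; numerator = -4(10953/17290) + 1(-3096/1729) = -37386/8645; a_5 = (-37386/8645)/(155/6) = -7236/43225

r = 1/2; a_0 = 1; a_1 = -24/7; a_2 = 309/91; a_3 = -3096/1729; a_4 = 10953/17290; a_5 = -7236/43225


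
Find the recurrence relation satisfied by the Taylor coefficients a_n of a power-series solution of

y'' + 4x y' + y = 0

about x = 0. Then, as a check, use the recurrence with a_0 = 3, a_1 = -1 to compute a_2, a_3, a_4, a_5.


Substitute y = sum_n a_n x^n.
y''(x) has coefficient (n+2)(n+1) a_{n+2} at x^n;
4 x y'(x) has coefficient 4 n a_n at x^n (shift);
y(x) has coefficient 1 a_n at x^n.
Matching x^n: (n+2)(n+1) a_{n+2} + (4n + 1) a_n = 0.
Thus a_{n+2} = (-4n - 1) / ((n+1)(n+2)) * a_n.

Check with a_0 = 3, a_1 = -1 (apply the recurrence for n = 0, 1, 2, 3): a_0 = 3, a_1 = -1, a_2 = -3/2, a_3 = 5/6, a_4 = 9/8, a_5 = -13/24.

a_(n+2) = (-4n - 1) / ((n+1)(n+2)) * a_n; check: a_0 = 3, a_1 = -1, a_2 = -3/2, a_3 = 5/6, a_4 = 9/8, a_5 = -13/24


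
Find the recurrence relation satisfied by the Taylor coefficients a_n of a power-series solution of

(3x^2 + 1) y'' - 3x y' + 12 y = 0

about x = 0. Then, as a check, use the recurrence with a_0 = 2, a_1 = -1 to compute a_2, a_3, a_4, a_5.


Substitute y = sum_n a_n x^n.
(1 + 3 x^2) y'' contributes (n+2)(n+1) a_{n+2} + 3 n(n-1) a_n at x^n.
-3 x y'(x) contributes -3 n a_n at x^n.
12 y(x) contributes 12 a_n at x^n.
Matching x^n: (n+2)(n+1) a_{n+2} + (3 n(n-1) - 3 n + 12) a_n = 0.
Thus a_{n+2} = (-3 n(n-1) + 3 n - 12) / ((n+1)(n+2)) * a_n.

Check with a_0 = 2, a_1 = -1 (apply the recurrence for n = 0, 1, 2, 3): a_0 = 2, a_1 = -1, a_2 = -12, a_3 = 3/2, a_4 = 12, a_5 = -63/40.

a_(n+2) = (-3 n(n-1) + 3 n - 12) / ((n+1)(n+2)) * a_n; check: a_0 = 2, a_1 = -1, a_2 = -12, a_3 = 3/2, a_4 = 12, a_5 = -63/40


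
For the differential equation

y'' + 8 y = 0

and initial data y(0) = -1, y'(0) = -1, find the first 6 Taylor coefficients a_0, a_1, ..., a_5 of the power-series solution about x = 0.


Ansatz: y(x) = sum_{n>=0} a_n x^n, so y'(x) = sum_{n>=1} n a_n x^(n-1) and y''(x) = sum_{n>=2} n(n-1) a_n x^(n-2).
Substitute into P(x) y'' + Q(x) y' + R(x) y = 0 with P(x) = 1, Q(x) = 0, R(x) = 8, and match powers of x.
Initial conditions: a_0 = -1, a_1 = -1.
Setting the coefficient of each power of x to zero and solving order by order (substituting the coefficients already found):
  x^0: 2 a_2 + 8 a_0 = 0  ->  2 a_2 = -8 a_0 = 8  ->  a_2 = 4
  x^1: 6 a_3 + 8 a_1 = 0  ->  6 a_3 = -8 a_1 = 8  ->  a_3 = 4/3
  x^2: 12 a_4 + 8 a_2 = 0  ->  12 a_4 = -8 a_2 = -32  ->  a_4 = -8/3
  x^3: 20 a_5 + 8 a_3 = 0  ->  20 a_5 = -8 a_3 = -32/3  ->  a_5 = -8/15
Truncated series: y(x) = -1 - x + 4 x^2 + (4/3) x^3 - (8/3) x^4 - (8/15) x^5 + O(x^6).

a_0 = -1; a_1 = -1; a_2 = 4; a_3 = 4/3; a_4 = -8/3; a_5 = -8/15


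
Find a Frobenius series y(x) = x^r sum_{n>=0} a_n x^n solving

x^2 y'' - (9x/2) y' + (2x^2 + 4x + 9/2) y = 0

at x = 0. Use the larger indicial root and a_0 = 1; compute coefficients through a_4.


Write in Frobenius form y'' + (p(x)/x) y' + (q(x)/x^2) y = 0:
  p(x) = -9/2,  q(x) = 2x^2 + 4x + 9/2.
Indicial equation: r(r-1) + (-9/2) r + (9/2) = 0 -> roots r_1 = 9/2, r_2 = 1.
Take r = r_1 = 9/2. Let y(x) = x^r sum_{n>=0} a_n x^n with a_0 = 1.
Substitute y = x^r sum a_n x^n and match x^{r+n}. The recurrence is
  D(n) a_n + 4 a_{n-1} + 2 a_{n-2} = 0,  where D(n) = (r+n)(r+n-1) + (-9/2)(r+n) + (9/2).
  a_n = [-4 a_{n-1} - 2 a_{n-2}] / D(n).
Since the indicial polynomial factors as (r - r_1)(r - r_2), D(n) = (r_1 + n - r_1)(r_1 + n - r_2) = n(n + 7/2).
Evaluating step by step (a_0 = 1):
  n = 1: D(1) = 1(1 + 7/2) = 9/2; numerator = -4(1) = -4; a_1 = (-4)/(9/2) = -8/9
  n = 2: D(2) = 2(2 + 7/2) = 11; numerator = -4(-8/9) - 2(1) = 14/9; a_2 = (14/9)/(11) = 14/99
  n = 3: D(3) = 3(3 + 7/2) = 39/2; numerator = -4(14/99) - 2(-8/9) = 40/33; a_3 = (40/33)/(39/2) = 80/1287
  n = 4: D(4) = 4(4 + 7/2) = 30; numerator = -4(80/1287) - 2(14/99) = -76/143; a_4 = (-76/143)/(30) = -38/2145

r = 9/2; a_0 = 1; a_1 = -8/9; a_2 = 14/99; a_3 = 80/1287; a_4 = -38/2145


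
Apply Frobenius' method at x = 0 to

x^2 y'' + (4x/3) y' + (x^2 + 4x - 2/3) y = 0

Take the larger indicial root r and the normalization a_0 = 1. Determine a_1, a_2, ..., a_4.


Write in Frobenius form y'' + (p(x)/x) y' + (q(x)/x^2) y = 0:
  p(x) = 4/3,  q(x) = x^2 + 4x - 2/3.
Indicial equation: r(r-1) + (4/3) r + (-2/3) = 0 -> roots r_1 = 2/3, r_2 = -1.
Take r = r_1 = 2/3. Let y(x) = x^r sum_{n>=0} a_n x^n with a_0 = 1.
Substitute y = x^r sum a_n x^n and match x^{r+n}. The recurrence is
  D(n) a_n + 4 a_{n-1} + 1 a_{n-2} = 0,  where D(n) = (r+n)(r+n-1) + (4/3)(r+n) + (-2/3).
  a_n = [-4 a_{n-1} - 1 a_{n-2}] / D(n).
Since the indicial polynomial factors as (r - r_1)(r - r_2), D(n) = (r_1 + n - r_1)(r_1 + n - r_2) = n(n + 5/3).
Evaluating step by step (a_0 = 1):
  n = 1: D(1) = 1(1 + 5/3) = 8/3; numerator = -4(1) = -4; a_1 = (-4)/(8/3) = -3/2
  n = 2: D(2) = 2(2 + 5/3) = 22/3; numerator = -4(-3/2) - 1(1) = 5; a_2 = (5)/(22/3) = 15/22
  n = 3: D(3) = 3(3 + 5/3) = 14; numerator = -4(15/22) - 1(-3/2) = -27/22; a_3 = (-27/22)/(14) = -27/308
  n = 4: D(4) = 4(4 + 5/3) = 68/3; numerator = -4(-27/308) - 1(15/22) = -51/154; a_4 = (-51/154)/(68/3) = -9/616

r = 2/3; a_0 = 1; a_1 = -3/2; a_2 = 15/22; a_3 = -27/308; a_4 = -9/616


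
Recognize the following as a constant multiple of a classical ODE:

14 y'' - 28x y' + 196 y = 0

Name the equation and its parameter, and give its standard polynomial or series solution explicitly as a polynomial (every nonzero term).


All three coefficients share the factor 14; dividing through by 14 gives  y'' - 2x y' + 14 y = 0.
This matches the Hermite equation y'' - 2x y' + 2n y = 0 with 2n = 14, so n = 7; the polynomial solution is H_7(x).
With y = sum_k a_k x^k, matching x^k gives (k+2)(k+1) a_{k+2} = 2(k - n) a_k = 2(k - 7) a_k. The right side vanishes at k = 7, so the series with the parity of 7 terminates at degree 7.
Standard normalization: leading coefficient of H_n is 2^n, so a_7 = 2^7 = 128. Work downward with a_k = (k+1)(k+2) a_{k+2} / (2(k - n)):
  a_5 = (6)(7)(128) / (2(5 - 7)) = 5376/(-4) = -1344
  a_3 = (4)(5)(-1344) / (2(3 - 7)) = -26880/(-8) = 3360
  a_1 = (2)(3)(3360) / (2(1 - 7)) = 20160/(-12) = -1680
Hence H_7(x) = 128 x^7 - 1344 x^5 + 3360 x^3 - 1680 x.

H_7(x); series = 128 x^7 - 1344 x^5 + 3360 x^3 - 1680 x


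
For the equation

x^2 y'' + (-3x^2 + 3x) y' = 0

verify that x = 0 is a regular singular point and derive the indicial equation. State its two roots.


Divide by x^2 to reach normal form y'' + P_1(x) y' + P_2(x) y = 0 with P_1(x) = -3 + 3/x and P_2(x) = 0.
x = 0 is a singular point because the y'-coefficient -3 + 3/x has a pole at x = 0.
It is a regular singular point because x P_1(x) = p(x) = 3 - 3x and x^2 P_2(x) = q(x) = 0 are polynomials, hence analytic at x = 0.
p(0) = 3,  q(0) = 0.
Indicial equation: r(r-1) + p(0) r + q(0) = 0, i.e. r^2 + (p(0) - 1) r + q(0) = 0, i.e. r^2 + 2 r = 0.
Discriminant: (2)^2 - 4(0) = 4, so r = (-2 ± 2)/2.
Solving: r_1 = 0, r_2 = -2.

indicial: r^2 + 2 r = 0; roots r_1 = 0, r_2 = -2


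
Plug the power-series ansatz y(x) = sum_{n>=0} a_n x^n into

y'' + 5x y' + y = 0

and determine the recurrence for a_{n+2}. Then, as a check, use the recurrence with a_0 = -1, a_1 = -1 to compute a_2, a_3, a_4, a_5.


Substitute y = sum_n a_n x^n.
y''(x) has coefficient (n+2)(n+1) a_{n+2} at x^n;
5 x y'(x) has coefficient 5 n a_n at x^n (shift);
y(x) has coefficient 1 a_n at x^n.
Matching x^n: (n+2)(n+1) a_{n+2} + (5n + 1) a_n = 0.
Thus a_{n+2} = (-5n - 1) / ((n+1)(n+2)) * a_n.

Check with a_0 = -1, a_1 = -1 (apply the recurrence for n = 0, 1, 2, 3): a_0 = -1, a_1 = -1, a_2 = 1/2, a_3 = 1, a_4 = -11/24, a_5 = -4/5.

a_(n+2) = (-5n - 1) / ((n+1)(n+2)) * a_n; check: a_0 = -1, a_1 = -1, a_2 = 1/2, a_3 = 1, a_4 = -11/24, a_5 = -4/5


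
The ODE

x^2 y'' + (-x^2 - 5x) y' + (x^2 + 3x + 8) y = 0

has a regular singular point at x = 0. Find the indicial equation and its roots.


Divide by x^2 to reach normal form y'' + P_1(x) y' + P_2(x) y = 0 with P_1(x) = -1 - 5/x and P_2(x) = 1 + 3/x + 8/x^2.
x = 0 is a singular point because the y'-coefficient -1 - 5/x has a pole at x = 0 and the y-coefficient 1 + 3/x + 8/x^2 has a pole at x = 0.
It is a regular singular point because x P_1(x) = p(x) = -x - 5 and x^2 P_2(x) = q(x) = x^2 + 3x + 8 are polynomials, hence analytic at x = 0.
p(0) = -5,  q(0) = 8.
Indicial equation: r(r-1) + p(0) r + q(0) = 0, i.e. r^2 + (p(0) - 1) r + q(0) = 0, i.e. r^2 - 6 r + 8 = 0.
Discriminant: (-6)^2 - 4(8) = 4, so r = (6 ± 2)/2.
Solving: r_1 = 4, r_2 = 2.

indicial: r^2 - 6 r + 8 = 0; roots r_1 = 4, r_2 = 2


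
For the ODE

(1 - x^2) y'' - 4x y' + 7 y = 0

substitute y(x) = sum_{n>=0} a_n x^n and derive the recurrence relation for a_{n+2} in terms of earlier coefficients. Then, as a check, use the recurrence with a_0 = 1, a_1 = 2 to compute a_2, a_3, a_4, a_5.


Substitute y = sum_n a_n x^n.
(1 - 1 x^2) y'' contributes (n+2)(n+1) a_{n+2} - n(n-1) a_n at x^n.
-4 x y'(x) contributes -4 n a_n at x^n.
7 y(x) contributes 7 a_n at x^n.
Matching x^n: (n+2)(n+1) a_{n+2} + (-n(n-1) - 4 n + 7) a_n = 0.
Thus a_{n+2} = (n(n-1) + 4 n - 7) / ((n+1)(n+2)) * a_n.

Check with a_0 = 1, a_1 = 2 (apply the recurrence for n = 0, 1, 2, 3): a_0 = 1, a_1 = 2, a_2 = -7/2, a_3 = -1, a_4 = -7/8, a_5 = -11/20.

a_(n+2) = (n(n-1) + 4 n - 7) / ((n+1)(n+2)) * a_n; check: a_0 = 1, a_1 = 2, a_2 = -7/2, a_3 = -1, a_4 = -7/8, a_5 = -11/20


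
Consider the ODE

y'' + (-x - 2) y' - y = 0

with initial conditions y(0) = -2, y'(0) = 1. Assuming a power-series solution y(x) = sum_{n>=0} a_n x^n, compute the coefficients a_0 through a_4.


Ansatz: y(x) = sum_{n>=0} a_n x^n, so y'(x) = sum_{n>=1} n a_n x^(n-1) and y''(x) = sum_{n>=2} n(n-1) a_n x^(n-2).
Substitute into P(x) y'' + Q(x) y' + R(x) y = 0 with P(x) = 1, Q(x) = -x - 2, R(x) = -1, and match powers of x.
Initial conditions: a_0 = -2, a_1 = 1.
Setting the coefficient of each power of x to zero and solving order by order (substituting the coefficients already found):
  x^0: 2 a_2 - 2 a_1 - a_0 = 0  ->  2 a_2 = 2 a_1 + a_0 = 0  ->  a_2 = 0
  x^1: 6 a_3 - 4 a_2 - 2 a_1 = 0  ->  6 a_3 = 4 a_2 + 2 a_1 = 2  ->  a_3 = 1/3
  x^2: 12 a_4 - 6 a_3 - 3 a_2 = 0  ->  12 a_4 = 6 a_3 + 3 a_2 = 2  ->  a_4 = 1/6
Truncated series: y(x) = -2 + x + (1/3) x^3 + (1/6) x^4 + O(x^5).

a_0 = -2; a_1 = 1; a_2 = 0; a_3 = 1/3; a_4 = 1/6


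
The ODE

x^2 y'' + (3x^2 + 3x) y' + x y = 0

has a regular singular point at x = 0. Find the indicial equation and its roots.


Divide by x^2 to reach normal form y'' + P_1(x) y' + P_2(x) y = 0 with P_1(x) = 3 + 3/x and P_2(x) = 1/x.
x = 0 is a singular point because the y'-coefficient 3 + 3/x has a pole at x = 0 and the y-coefficient 1/x has a pole at x = 0.
It is a regular singular point because x P_1(x) = p(x) = 3x + 3 and x^2 P_2(x) = q(x) = x are polynomials, hence analytic at x = 0.
p(0) = 3,  q(0) = 0.
Indicial equation: r(r-1) + p(0) r + q(0) = 0, i.e. r^2 + (p(0) - 1) r + q(0) = 0, i.e. r^2 + 2 r = 0.
Discriminant: (2)^2 - 4(0) = 4, so r = (-2 ± 2)/2.
Solving: r_1 = 0, r_2 = -2.

indicial: r^2 + 2 r = 0; roots r_1 = 0, r_2 = -2


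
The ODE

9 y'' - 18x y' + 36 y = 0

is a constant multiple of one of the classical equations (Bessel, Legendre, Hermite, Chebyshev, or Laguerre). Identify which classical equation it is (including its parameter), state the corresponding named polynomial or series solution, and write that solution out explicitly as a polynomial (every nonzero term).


All three coefficients share the factor 9; dividing through by 9 gives  y'' - 2x y' + 4 y = 0.
This matches the Hermite equation y'' - 2x y' + 2n y = 0 with 2n = 4, so n = 2; the polynomial solution is H_2(x).
With y = sum_k a_k x^k, matching x^k gives (k+2)(k+1) a_{k+2} = 2(k - n) a_k = 2(k - 2) a_k. The right side vanishes at k = 2, so the series with the parity of 2 terminates at degree 2.
Standard normalization: leading coefficient of H_n is 2^n, so a_2 = 2^2 = 4. Work downward with a_k = (k+1)(k+2) a_{k+2} / (2(k - n)):
  a_0 = (1)(2)(4) / (2(0 - 2)) = 8/(-4) = -2
Hence H_2(x) = 4 x^2 - 2.

H_2(x); series = 4 x^2 - 2


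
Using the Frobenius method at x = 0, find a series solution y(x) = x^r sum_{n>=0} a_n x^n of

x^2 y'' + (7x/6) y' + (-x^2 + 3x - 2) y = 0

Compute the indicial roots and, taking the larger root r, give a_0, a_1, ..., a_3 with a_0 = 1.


Write in Frobenius form y'' + (p(x)/x) y' + (q(x)/x^2) y = 0:
  p(x) = 7/6,  q(x) = -x^2 + 3x - 2.
Indicial equation: r(r-1) + (7/6) r + (-2) = 0 -> roots r_1 = 4/3, r_2 = -3/2.
Take r = r_1 = 4/3. Let y(x) = x^r sum_{n>=0} a_n x^n with a_0 = 1.
Substitute y = x^r sum a_n x^n and match x^{r+n}. The recurrence is
  D(n) a_n + 3 a_{n-1} - 1 a_{n-2} = 0,  where D(n) = (r+n)(r+n-1) + (7/6)(r+n) + (-2).
  a_n = [-3 a_{n-1} + 1 a_{n-2}] / D(n).
Since the indicial polynomial factors as (r - r_1)(r - r_2), D(n) = (r_1 + n - r_1)(r_1 + n - r_2) = n(n + 17/6).
Evaluating step by step (a_0 = 1):
  n = 1: D(1) = 1(1 + 17/6) = 23/6; numerator = -3(1) = -3; a_1 = (-3)/(23/6) = -18/23
  n = 2: D(2) = 2(2 + 17/6) = 29/3; numerator = -3(-18/23) + 1(1) = 77/23; a_2 = (77/23)/(29/3) = 231/667
  n = 3: D(3) = 3(3 + 17/6) = 35/2; numerator = -3(231/667) + 1(-18/23) = -1215/667; a_3 = (-1215/667)/(35/2) = -486/4669

r = 4/3; a_0 = 1; a_1 = -18/23; a_2 = 231/667; a_3 = -486/4669


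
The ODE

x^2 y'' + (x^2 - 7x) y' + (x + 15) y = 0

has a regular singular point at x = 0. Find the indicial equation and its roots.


Divide by x^2 to reach normal form y'' + P_1(x) y' + P_2(x) y = 0 with P_1(x) = 1 - 7/x and P_2(x) = 1/x + 15/x^2.
x = 0 is a singular point because the y'-coefficient 1 - 7/x has a pole at x = 0 and the y-coefficient 1/x + 15/x^2 has a pole at x = 0.
It is a regular singular point because x P_1(x) = p(x) = x - 7 and x^2 P_2(x) = q(x) = x + 15 are polynomials, hence analytic at x = 0.
p(0) = -7,  q(0) = 15.
Indicial equation: r(r-1) + p(0) r + q(0) = 0, i.e. r^2 + (p(0) - 1) r + q(0) = 0, i.e. r^2 - 8 r + 15 = 0.
Discriminant: (-8)^2 - 4(15) = 4, so r = (8 ± 2)/2.
Solving: r_1 = 5, r_2 = 3.

indicial: r^2 - 8 r + 15 = 0; roots r_1 = 5, r_2 = 3


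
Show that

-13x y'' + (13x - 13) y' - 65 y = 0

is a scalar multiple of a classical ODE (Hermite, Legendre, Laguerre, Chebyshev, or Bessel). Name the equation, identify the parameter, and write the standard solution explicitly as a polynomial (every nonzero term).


All three coefficients share the factor -13; dividing through by -13 gives  x y'' + (1 - x) y' + 5 y = 0.
This matches the Laguerre equation x y'' + (1 - x) y' + n y = 0 with n = 5; the polynomial solution is L_5(x).
With y = sum_k a_k x^k, matching x^k gives (k+1)k a_{k+1} + (k+1) a_{k+1} - k a_k + n a_k = 0, i.e. (k+1)^2 a_{k+1} = (k - n) a_k = (k - 5) a_k. The right side vanishes at k = 5, so the series terminates at degree 5.
Standard normalization L_n(0) = 1 gives a_0 = 1. Work upward with a_{k+1} = (k - 5) a_k / (k+1)^2:
  a_1 = (0 - 5)(1) / 1^2 = -5/1 = -5
  a_2 = (1 - 5)(-5) / 2^2 = 20/4 = 5
  a_3 = (2 - 5)(5) / 3^2 = -15/9 = -5/3
  a_4 = (3 - 5)(-5/3) / 4^2 = (10/3)/16 = 5/24
  a_5 = (4 - 5)(5/24) / 5^2 = (-5/24)/25 = -1/120
Hence L_5(x) = -x^5/120 + 5 x^4/24 - 5 x^3/3 + 5 x^2 - 5 x + 1.

L_5(x); series = -x^5/120 + 5 x^4/24 - 5 x^3/3 + 5 x^2 - 5 x + 1


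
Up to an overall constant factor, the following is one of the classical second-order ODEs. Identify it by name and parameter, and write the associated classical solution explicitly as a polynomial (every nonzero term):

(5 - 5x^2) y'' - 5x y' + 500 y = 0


All three coefficients share the factor 5; dividing through by 5 gives  (1 - x^2) y'' - x y' + 100 y = 0.
This matches the Chebyshev equation (1 - x^2) y'' - x y' + n^2 y = 0 (note the -x y' term, not -2x y') with n^2 = 100, so n = 10; the polynomial solution is T_10(x).
With y = sum_k a_k x^k, matching x^k gives (k+2)(k+1) a_{k+2} = (k^2 - n^2) a_k = (k - 10)(k + 10) a_k. The right side vanishes at k = 10, so the series with the parity of 10 terminates at degree 10.
Standard normalization: leading coefficient of T_n is 2^(n-1), so a_10 = 2^9 = 512. Work downward with a_k = (k+1)(k+2) a_{k+2} / ((k - 10)(k + 10)):
  a_8 = (9)(10)(512) / ((8 - 10)(8 + 10)) = 46080/(-36) = -1280
  a_6 = (7)(8)(-1280) / ((6 - 10)(6 + 10)) = -71680/(-64) = 1120
  a_4 = (5)(6)(1120) / ((4 - 10)(4 + 10)) = 33600/(-84) = -400
  a_2 = (3)(4)(-400) / ((2 - 10)(2 + 10)) = -4800/(-96) = 50
  a_0 = (1)(2)(50) / ((0 - 10)(0 + 10)) = 100/(-100) = -1
Hence T_10(x) = 512 x^10 - 1280 x^8 + 1120 x^6 - 400 x^4 + 50 x^2 - 1.

T_10(x); series = 512 x^10 - 1280 x^8 + 1120 x^6 - 400 x^4 + 50 x^2 - 1


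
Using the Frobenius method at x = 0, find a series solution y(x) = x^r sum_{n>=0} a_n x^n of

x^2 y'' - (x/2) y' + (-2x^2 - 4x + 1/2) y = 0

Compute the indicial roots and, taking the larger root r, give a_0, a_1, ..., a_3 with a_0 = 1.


Write in Frobenius form y'' + (p(x)/x) y' + (q(x)/x^2) y = 0:
  p(x) = -1/2,  q(x) = -2x^2 - 4x + 1/2.
Indicial equation: r(r-1) + (-1/2) r + (1/2) = 0 -> roots r_1 = 1, r_2 = 1/2.
Take r = r_1 = 1. Let y(x) = x^r sum_{n>=0} a_n x^n with a_0 = 1.
Substitute y = x^r sum a_n x^n and match x^{r+n}. The recurrence is
  D(n) a_n - 4 a_{n-1} - 2 a_{n-2} = 0,  where D(n) = (r+n)(r+n-1) + (-1/2)(r+n) + (1/2).
  a_n = [4 a_{n-1} + 2 a_{n-2}] / D(n).
Since the indicial polynomial factors as (r - r_1)(r - r_2), D(n) = (r_1 + n - r_1)(r_1 + n - r_2) = n(n + 1/2).
Evaluating step by step (a_0 = 1):
  n = 1: D(1) = 1(1 + 1/2) = 3/2; numerator = 4(1) = 4; a_1 = (4)/(3/2) = 8/3
  n = 2: D(2) = 2(2 + 1/2) = 5; numerator = 4(8/3) + 2(1) = 38/3; a_2 = (38/3)/(5) = 38/15
  n = 3: D(3) = 3(3 + 1/2) = 21/2; numerator = 4(38/15) + 2(8/3) = 232/15; a_3 = (232/15)/(21/2) = 464/315

r = 1; a_0 = 1; a_1 = 8/3; a_2 = 38/15; a_3 = 464/315


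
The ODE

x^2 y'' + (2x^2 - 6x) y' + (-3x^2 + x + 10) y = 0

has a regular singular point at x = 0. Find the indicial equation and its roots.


Divide by x^2 to reach normal form y'' + P_1(x) y' + P_2(x) y = 0 with P_1(x) = 2 - 6/x and P_2(x) = -3 + 1/x + 10/x^2.
x = 0 is a singular point because the y'-coefficient 2 - 6/x has a pole at x = 0 and the y-coefficient -3 + 1/x + 10/x^2 has a pole at x = 0.
It is a regular singular point because x P_1(x) = p(x) = 2x - 6 and x^2 P_2(x) = q(x) = -3x^2 + x + 10 are polynomials, hence analytic at x = 0.
p(0) = -6,  q(0) = 10.
Indicial equation: r(r-1) + p(0) r + q(0) = 0, i.e. r^2 + (p(0) - 1) r + q(0) = 0, i.e. r^2 - 7 r + 10 = 0.
Discriminant: (-7)^2 - 4(10) = 9, so r = (7 ± 3)/2.
Solving: r_1 = 5, r_2 = 2.

indicial: r^2 - 7 r + 10 = 0; roots r_1 = 5, r_2 = 2


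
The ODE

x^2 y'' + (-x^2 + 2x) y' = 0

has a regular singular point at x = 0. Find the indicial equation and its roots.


Divide by x^2 to reach normal form y'' + P_1(x) y' + P_2(x) y = 0 with P_1(x) = -1 + 2/x and P_2(x) = 0.
x = 0 is a singular point because the y'-coefficient -1 + 2/x has a pole at x = 0.
It is a regular singular point because x P_1(x) = p(x) = 2 - x and x^2 P_2(x) = q(x) = 0 are polynomials, hence analytic at x = 0.
p(0) = 2,  q(0) = 0.
Indicial equation: r(r-1) + p(0) r + q(0) = 0, i.e. r^2 + (p(0) - 1) r + q(0) = 0, i.e. r^2 + 1 r = 0.
Discriminant: (1)^2 - 4(0) = 1, so r = (-1 ± 1)/2.
Solving: r_1 = 0, r_2 = -1.

indicial: r^2 + 1 r = 0; roots r_1 = 0, r_2 = -1


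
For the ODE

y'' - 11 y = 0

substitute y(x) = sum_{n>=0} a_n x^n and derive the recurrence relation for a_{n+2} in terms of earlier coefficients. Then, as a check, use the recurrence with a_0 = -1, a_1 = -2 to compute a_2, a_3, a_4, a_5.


Substitute y = sum_n a_n x^n into y'' + (const) y = 0.
y''(x) = sum_{n>=0} (n+2)(n+1) a_{n+2} x^n.
The ODE becomes sum_n [(n+2)(n+1) a_{n+2} - 11 a_n] x^n = 0.
Setting each coefficient to zero gives the recurrence:
  (n+2)(n+1) a_{n+2} - 11 a_n = 0,
  a_{n+2} = 11 / ((n+1)(n+2)) a_n.

Check with a_0 = -1, a_1 = -2 (apply the recurrence for n = 0, 1, 2, 3): a_0 = -1, a_1 = -2, a_2 = -11/2, a_3 = -11/3, a_4 = -121/24, a_5 = -121/60.

a_{n+2} = 11/((n+1)(n+2)) * a_n; check: a_0 = -1, a_1 = -2, a_2 = -11/2, a_3 = -11/3, a_4 = -121/24, a_5 = -121/60


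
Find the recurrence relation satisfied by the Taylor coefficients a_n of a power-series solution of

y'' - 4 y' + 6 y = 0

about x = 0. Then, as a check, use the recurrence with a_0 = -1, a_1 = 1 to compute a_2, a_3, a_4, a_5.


Substitute y = sum_n a_n x^n.
y''(x) has coefficient (n+2)(n+1) a_{n+2} at x^n;
-4 y'(x) has coefficient -4 (n+1) a_{n+1} at x^n;
6 y(x) has coefficient 6 a_n at x^n.
Matching x^n: (n+2)(n+1) a_{n+2} - 4 (n+1) a_{n+1} + 6 a_n = 0.
Thus a_{n+2} = [4 (n+1) a_{n+1} - 6 a_n] / ((n+1)(n+2)).

Check with a_0 = -1, a_1 = 1 (apply the recurrence for n = 0, 1, 2, 3): a_0 = -1, a_1 = 1, a_2 = 5, a_3 = 17/3, a_4 = 19/6, a_5 = 5/6.

a_(n+2) = [4 (n+1) a_(n+1) - 6 a_n] / ((n+1)(n+2)); check: a_0 = -1, a_1 = 1, a_2 = 5, a_3 = 17/3, a_4 = 19/6, a_5 = 5/6


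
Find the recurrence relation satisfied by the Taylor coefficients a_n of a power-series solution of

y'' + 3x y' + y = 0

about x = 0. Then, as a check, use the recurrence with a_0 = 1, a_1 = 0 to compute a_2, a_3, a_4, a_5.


Substitute y = sum_n a_n x^n.
y''(x) has coefficient (n+2)(n+1) a_{n+2} at x^n;
3 x y'(x) has coefficient 3 n a_n at x^n (shift);
y(x) has coefficient 1 a_n at x^n.
Matching x^n: (n+2)(n+1) a_{n+2} + (3n + 1) a_n = 0.
Thus a_{n+2} = (-3n - 1) / ((n+1)(n+2)) * a_n.

Check with a_0 = 1, a_1 = 0 (apply the recurrence for n = 0, 1, 2, 3): a_0 = 1, a_1 = 0, a_2 = -1/2, a_3 = 0, a_4 = 7/24, a_5 = 0.

a_(n+2) = (-3n - 1) / ((n+1)(n+2)) * a_n; check: a_0 = 1, a_1 = 0, a_2 = -1/2, a_3 = 0, a_4 = 7/24, a_5 = 0


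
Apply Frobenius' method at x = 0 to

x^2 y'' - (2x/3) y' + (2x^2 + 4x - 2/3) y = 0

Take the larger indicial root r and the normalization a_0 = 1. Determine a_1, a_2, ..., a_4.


Write in Frobenius form y'' + (p(x)/x) y' + (q(x)/x^2) y = 0:
  p(x) = -2/3,  q(x) = 2x^2 + 4x - 2/3.
Indicial equation: r(r-1) + (-2/3) r + (-2/3) = 0 -> roots r_1 = 2, r_2 = -1/3.
Take r = r_1 = 2. Let y(x) = x^r sum_{n>=0} a_n x^n with a_0 = 1.
Substitute y = x^r sum a_n x^n and match x^{r+n}. The recurrence is
  D(n) a_n + 4 a_{n-1} + 2 a_{n-2} = 0,  where D(n) = (r+n)(r+n-1) + (-2/3)(r+n) + (-2/3).
  a_n = [-4 a_{n-1} - 2 a_{n-2}] / D(n).
Since the indicial polynomial factors as (r - r_1)(r - r_2), D(n) = (r_1 + n - r_1)(r_1 + n - r_2) = n(n + 7/3).
Evaluating step by step (a_0 = 1):
  n = 1: D(1) = 1(1 + 7/3) = 10/3; numerator = -4(1) = -4; a_1 = (-4)/(10/3) = -6/5
  n = 2: D(2) = 2(2 + 7/3) = 26/3; numerator = -4(-6/5) - 2(1) = 14/5; a_2 = (14/5)/(26/3) = 21/65
  n = 3: D(3) = 3(3 + 7/3) = 16; numerator = -4(21/65) - 2(-6/5) = 72/65; a_3 = (72/65)/(16) = 9/130
  n = 4: D(4) = 4(4 + 7/3) = 76/3; numerator = -4(9/130) - 2(21/65) = -12/13; a_4 = (-12/13)/(76/3) = -9/247

r = 2; a_0 = 1; a_1 = -6/5; a_2 = 21/65; a_3 = 9/130; a_4 = -9/247


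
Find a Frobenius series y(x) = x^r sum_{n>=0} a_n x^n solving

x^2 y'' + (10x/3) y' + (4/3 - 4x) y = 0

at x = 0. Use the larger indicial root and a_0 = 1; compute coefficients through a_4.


Write in Frobenius form y'' + (p(x)/x) y' + (q(x)/x^2) y = 0:
  p(x) = 10/3,  q(x) = 4/3 - 4x.
Indicial equation: r(r-1) + (10/3) r + (4/3) = 0 -> roots r_1 = -1, r_2 = -4/3.
Take r = r_1 = -1. Let y(x) = x^r sum_{n>=0} a_n x^n with a_0 = 1.
Substitute y = x^r sum a_n x^n and match x^{r+n}. The recurrence is
  D(n) a_n - 4 a_{n-1} = 0,  where D(n) = (r+n)(r+n-1) + (10/3)(r+n) + (4/3).
  a_n = 4 / D(n) * a_{n-1}.
Since the indicial polynomial factors as (r - r_1)(r - r_2), D(n) = (r_1 + n - r_1)(r_1 + n - r_2) = n(n + 1/3).
Evaluating step by step (a_0 = 1):
  n = 1: D(1) = 1(1 + 1/3) = 4/3; numerator = 4(1) = 4; a_1 = (4)/(4/3) = 3
  n = 2: D(2) = 2(2 + 1/3) = 14/3; numerator = 4(3) = 12; a_2 = (12)/(14/3) = 18/7
  n = 3: D(3) = 3(3 + 1/3) = 10; numerator = 4(18/7) = 72/7; a_3 = (72/7)/(10) = 36/35
  n = 4: D(4) = 4(4 + 1/3) = 52/3; numerator = 4(36/35) = 144/35; a_4 = (144/35)/(52/3) = 108/455

r = -1; a_0 = 1; a_1 = 3; a_2 = 18/7; a_3 = 36/35; a_4 = 108/455


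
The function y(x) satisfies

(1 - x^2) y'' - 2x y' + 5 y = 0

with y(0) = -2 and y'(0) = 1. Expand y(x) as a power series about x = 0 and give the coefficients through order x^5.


Ansatz: y(x) = sum_{n>=0} a_n x^n, so y'(x) = sum_{n>=1} n a_n x^(n-1) and y''(x) = sum_{n>=2} n(n-1) a_n x^(n-2).
Substitute into P(x) y'' + Q(x) y' + R(x) y = 0 with P(x) = 1 - x^2, Q(x) = -2x, R(x) = 5, and match powers of x.
Initial conditions: a_0 = -2, a_1 = 1.
Setting the coefficient of each power of x to zero and solving order by order (substituting the coefficients already found):
  x^0: 2 a_2 + 5 a_0 = 0  ->  2 a_2 = -5 a_0 = 10  ->  a_2 = 5
  x^1: 6 a_3 + 3 a_1 = 0  ->  6 a_3 = -3 a_1 = -3  ->  a_3 = -1/2
  x^2: 12 a_4 - a_2 = 0  ->  12 a_4 = a_2 = 5  ->  a_4 = 5/12
  x^3: 20 a_5 - 7 a_3 = 0  ->  20 a_5 = 7 a_3 = -7/2  ->  a_5 = -7/40
Truncated series: y(x) = -2 + x + 5 x^2 - (1/2) x^3 + (5/12) x^4 - (7/40) x^5 + O(x^6).

a_0 = -2; a_1 = 1; a_2 = 5; a_3 = -1/2; a_4 = 5/12; a_5 = -7/40


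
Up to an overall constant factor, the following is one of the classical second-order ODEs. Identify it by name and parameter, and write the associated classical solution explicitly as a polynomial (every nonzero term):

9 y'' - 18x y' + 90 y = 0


All three coefficients share the factor 9; dividing through by 9 gives  y'' - 2x y' + 10 y = 0.
This matches the Hermite equation y'' - 2x y' + 2n y = 0 with 2n = 10, so n = 5; the polynomial solution is H_5(x).
With y = sum_k a_k x^k, matching x^k gives (k+2)(k+1) a_{k+2} = 2(k - n) a_k = 2(k - 5) a_k. The right side vanishes at k = 5, so the series with the parity of 5 terminates at degree 5.
Standard normalization: leading coefficient of H_n is 2^n, so a_5 = 2^5 = 32. Work downward with a_k = (k+1)(k+2) a_{k+2} / (2(k - n)):
  a_3 = (4)(5)(32) / (2(3 - 5)) = 640/(-4) = -160
  a_1 = (2)(3)(-160) / (2(1 - 5)) = -960/(-8) = 120
Hence H_5(x) = 32 x^5 - 160 x^3 + 120 x.

H_5(x); series = 32 x^5 - 160 x^3 + 120 x


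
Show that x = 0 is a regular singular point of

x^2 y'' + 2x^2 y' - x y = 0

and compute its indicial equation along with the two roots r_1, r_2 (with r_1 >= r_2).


Divide by x^2 to reach normal form y'' + P_1(x) y' + P_2(x) y = 0 with P_1(x) = 2 and P_2(x) = -1/x.
x = 0 is a singular point because the y-coefficient -1/x has a pole at x = 0.
It is a regular singular point because x P_1(x) = p(x) = 2x and x^2 P_2(x) = q(x) = -x are polynomials, hence analytic at x = 0.
p(0) = 0,  q(0) = 0.
Indicial equation: r(r-1) + p(0) r + q(0) = 0, i.e. r^2 + (p(0) - 1) r + q(0) = 0, i.e. r^2 - 1 r = 0.
Discriminant: (-1)^2 - 4(0) = 1, so r = (1 ± 1)/2.
Solving: r_1 = 1, r_2 = 0.

indicial: r^2 - 1 r = 0; roots r_1 = 1, r_2 = 0


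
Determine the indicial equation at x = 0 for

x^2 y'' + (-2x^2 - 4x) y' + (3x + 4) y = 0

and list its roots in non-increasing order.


Divide by x^2 to reach normal form y'' + P_1(x) y' + P_2(x) y = 0 with P_1(x) = -2 - 4/x and P_2(x) = 3/x + 4/x^2.
x = 0 is a singular point because the y'-coefficient -2 - 4/x has a pole at x = 0 and the y-coefficient 3/x + 4/x^2 has a pole at x = 0.
It is a regular singular point because x P_1(x) = p(x) = -2x - 4 and x^2 P_2(x) = q(x) = 3x + 4 are polynomials, hence analytic at x = 0.
p(0) = -4,  q(0) = 4.
Indicial equation: r(r-1) + p(0) r + q(0) = 0, i.e. r^2 + (p(0) - 1) r + q(0) = 0, i.e. r^2 - 5 r + 4 = 0.
Discriminant: (-5)^2 - 4(4) = 9, so r = (5 ± 3)/2.
Solving: r_1 = 4, r_2 = 1.

indicial: r^2 - 5 r + 4 = 0; roots r_1 = 4, r_2 = 1


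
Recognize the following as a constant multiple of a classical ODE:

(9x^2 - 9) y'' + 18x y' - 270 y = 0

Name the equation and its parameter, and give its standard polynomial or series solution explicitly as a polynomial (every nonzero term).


All three coefficients share the factor -9; dividing through by -9 gives  (1 - x^2) y'' - 2x y' + 30 y = 0.
This matches the Legendre equation (1 - x^2) y'' - 2x y' + n(n+1) y = 0 (note the -2x y' term) with n(n+1) = 30, so n = 5; the polynomial solution is P_5(x).
With y = sum_k a_k x^k, matching x^k gives (k+2)(k+1) a_{k+2} = [k(k+1) - n(n+1)] a_k = (k - 5)(k + 6) a_k. The right side vanishes at k = 5, so the series with the parity of 5 terminates at degree 5.
Standard normalization (P_n(1) = 1): leading coefficient (2n)!/(2^n (n!)^2) = 3628800/(32*14400) = 63/8, so a_5 = 63/8. Work downward with a_k = (k+1)(k+2) a_{k+2} / ((k - 5)(k + 6)):
  a_3 = (4)(5)(63/8) / ((3 - 5)(3 + 6)) = (315/2)/(-18) = -35/4
  a_1 = (2)(3)(-35/4) / ((1 - 5)(1 + 6)) = (-105/2)/(-28) = 15/8
Hence P_5(x) = 63 x^5/8 - 35 x^3/4 + 15 x/8.

P_5(x); series = 63 x^5/8 - 35 x^3/4 + 15 x/8


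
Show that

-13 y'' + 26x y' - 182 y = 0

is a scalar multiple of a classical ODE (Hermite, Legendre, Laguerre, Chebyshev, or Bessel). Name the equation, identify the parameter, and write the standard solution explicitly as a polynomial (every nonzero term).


All three coefficients share the factor -13; dividing through by -13 gives  y'' - 2x y' + 14 y = 0.
This matches the Hermite equation y'' - 2x y' + 2n y = 0 with 2n = 14, so n = 7; the polynomial solution is H_7(x).
With y = sum_k a_k x^k, matching x^k gives (k+2)(k+1) a_{k+2} = 2(k - n) a_k = 2(k - 7) a_k. The right side vanishes at k = 7, so the series with the parity of 7 terminates at degree 7.
Standard normalization: leading coefficient of H_n is 2^n, so a_7 = 2^7 = 128. Work downward with a_k = (k+1)(k+2) a_{k+2} / (2(k - n)):
  a_5 = (6)(7)(128) / (2(5 - 7)) = 5376/(-4) = -1344
  a_3 = (4)(5)(-1344) / (2(3 - 7)) = -26880/(-8) = 3360
  a_1 = (2)(3)(3360) / (2(1 - 7)) = 20160/(-12) = -1680
Hence H_7(x) = 128 x^7 - 1344 x^5 + 3360 x^3 - 1680 x.

H_7(x); series = 128 x^7 - 1344 x^5 + 3360 x^3 - 1680 x


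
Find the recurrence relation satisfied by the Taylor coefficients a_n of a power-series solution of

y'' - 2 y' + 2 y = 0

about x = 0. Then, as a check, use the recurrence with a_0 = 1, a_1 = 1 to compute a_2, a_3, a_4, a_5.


Substitute y = sum_n a_n x^n.
y''(x) has coefficient (n+2)(n+1) a_{n+2} at x^n;
-2 y'(x) has coefficient -2 (n+1) a_{n+1} at x^n;
2 y(x) has coefficient 2 a_n at x^n.
Matching x^n: (n+2)(n+1) a_{n+2} - 2 (n+1) a_{n+1} + 2 a_n = 0.
Thus a_{n+2} = [2 (n+1) a_{n+1} - 2 a_n] / ((n+1)(n+2)).

Check with a_0 = 1, a_1 = 1 (apply the recurrence for n = 0, 1, 2, 3): a_0 = 1, a_1 = 1, a_2 = 0, a_3 = -1/3, a_4 = -1/6, a_5 = -1/30.

a_(n+2) = [2 (n+1) a_(n+1) - 2 a_n] / ((n+1)(n+2)); check: a_0 = 1, a_1 = 1, a_2 = 0, a_3 = -1/3, a_4 = -1/6, a_5 = -1/30


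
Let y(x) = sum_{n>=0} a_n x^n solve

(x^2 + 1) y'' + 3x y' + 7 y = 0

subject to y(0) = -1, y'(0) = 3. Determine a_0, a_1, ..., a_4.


Ansatz: y(x) = sum_{n>=0} a_n x^n, so y'(x) = sum_{n>=1} n a_n x^(n-1) and y''(x) = sum_{n>=2} n(n-1) a_n x^(n-2).
Substitute into P(x) y'' + Q(x) y' + R(x) y = 0 with P(x) = x^2 + 1, Q(x) = 3x, R(x) = 7, and match powers of x.
Initial conditions: a_0 = -1, a_1 = 3.
Setting the coefficient of each power of x to zero and solving order by order (substituting the coefficients already found):
  x^0: 2 a_2 + 7 a_0 = 0  ->  2 a_2 = -7 a_0 = 7  ->  a_2 = 7/2
  x^1: 6 a_3 + 10 a_1 = 0  ->  6 a_3 = -10 a_1 = -30  ->  a_3 = -5
  x^2: 12 a_4 + 15 a_2 = 0  ->  12 a_4 = -15 a_2 = -105/2  ->  a_4 = -35/8
Truncated series: y(x) = -1 + 3 x + (7/2) x^2 - 5 x^3 - (35/8) x^4 + O(x^5).

a_0 = -1; a_1 = 3; a_2 = 7/2; a_3 = -5; a_4 = -35/8


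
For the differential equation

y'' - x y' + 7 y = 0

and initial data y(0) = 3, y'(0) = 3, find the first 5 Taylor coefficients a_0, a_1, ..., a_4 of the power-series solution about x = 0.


Ansatz: y(x) = sum_{n>=0} a_n x^n, so y'(x) = sum_{n>=1} n a_n x^(n-1) and y''(x) = sum_{n>=2} n(n-1) a_n x^(n-2).
Substitute into P(x) y'' + Q(x) y' + R(x) y = 0 with P(x) = 1, Q(x) = -x, R(x) = 7, and match powers of x.
Initial conditions: a_0 = 3, a_1 = 3.
Setting the coefficient of each power of x to zero and solving order by order (substituting the coefficients already found):
  x^0: 2 a_2 + 7 a_0 = 0  ->  2 a_2 = -7 a_0 = -21  ->  a_2 = -21/2
  x^1: 6 a_3 + 6 a_1 = 0  ->  6 a_3 = -6 a_1 = -18  ->  a_3 = -3
  x^2: 12 a_4 + 5 a_2 = 0  ->  12 a_4 = -5 a_2 = 105/2  ->  a_4 = 35/8
Truncated series: y(x) = 3 + 3 x - (21/2) x^2 - 3 x^3 + (35/8) x^4 + O(x^5).

a_0 = 3; a_1 = 3; a_2 = -21/2; a_3 = -3; a_4 = 35/8


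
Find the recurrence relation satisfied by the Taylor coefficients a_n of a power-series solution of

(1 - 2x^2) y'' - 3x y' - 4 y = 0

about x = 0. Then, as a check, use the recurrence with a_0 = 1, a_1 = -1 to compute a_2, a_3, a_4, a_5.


Substitute y = sum_n a_n x^n.
(1 - 2 x^2) y'' contributes (n+2)(n+1) a_{n+2} - 2 n(n-1) a_n at x^n.
-3 x y'(x) contributes -3 n a_n at x^n.
-4 y(x) contributes -4 a_n at x^n.
Matching x^n: (n+2)(n+1) a_{n+2} + (-2 n(n-1) - 3 n - 4) a_n = 0.
Thus a_{n+2} = (2 n(n-1) + 3 n + 4) / ((n+1)(n+2)) * a_n.

Check with a_0 = 1, a_1 = -1 (apply the recurrence for n = 0, 1, 2, 3): a_0 = 1, a_1 = -1, a_2 = 2, a_3 = -7/6, a_4 = 7/3, a_5 = -35/24.

a_(n+2) = (2 n(n-1) + 3 n + 4) / ((n+1)(n+2)) * a_n; check: a_0 = 1, a_1 = -1, a_2 = 2, a_3 = -7/6, a_4 = 7/3, a_5 = -35/24


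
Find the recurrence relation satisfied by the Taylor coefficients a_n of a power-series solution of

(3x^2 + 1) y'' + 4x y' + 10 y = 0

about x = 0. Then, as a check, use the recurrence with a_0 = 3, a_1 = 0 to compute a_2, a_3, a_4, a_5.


Substitute y = sum_n a_n x^n.
(1 + 3 x^2) y'' contributes (n+2)(n+1) a_{n+2} + 3 n(n-1) a_n at x^n.
4 x y'(x) contributes 4 n a_n at x^n.
10 y(x) contributes 10 a_n at x^n.
Matching x^n: (n+2)(n+1) a_{n+2} + (3 n(n-1) + 4 n + 10) a_n = 0.
Thus a_{n+2} = (-3 n(n-1) - 4 n - 10) / ((n+1)(n+2)) * a_n.

Check with a_0 = 3, a_1 = 0 (apply the recurrence for n = 0, 1, 2, 3): a_0 = 3, a_1 = 0, a_2 = -15, a_3 = 0, a_4 = 30, a_5 = 0.

a_(n+2) = (-3 n(n-1) - 4 n - 10) / ((n+1)(n+2)) * a_n; check: a_0 = 3, a_1 = 0, a_2 = -15, a_3 = 0, a_4 = 30, a_5 = 0


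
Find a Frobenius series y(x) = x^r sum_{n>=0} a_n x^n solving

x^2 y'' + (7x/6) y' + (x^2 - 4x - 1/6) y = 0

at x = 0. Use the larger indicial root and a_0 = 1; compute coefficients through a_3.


Write in Frobenius form y'' + (p(x)/x) y' + (q(x)/x^2) y = 0:
  p(x) = 7/6,  q(x) = x^2 - 4x - 1/6.
Indicial equation: r(r-1) + (7/6) r + (-1/6) = 0 -> roots r_1 = 1/3, r_2 = -1/2.
Take r = r_1 = 1/3. Let y(x) = x^r sum_{n>=0} a_n x^n with a_0 = 1.
Substitute y = x^r sum a_n x^n and match x^{r+n}. The recurrence is
  D(n) a_n - 4 a_{n-1} + 1 a_{n-2} = 0,  where D(n) = (r+n)(r+n-1) + (7/6)(r+n) + (-1/6).
  a_n = [4 a_{n-1} - 1 a_{n-2}] / D(n).
Since the indicial polynomial factors as (r - r_1)(r - r_2), D(n) = (r_1 + n - r_1)(r_1 + n - r_2) = n(n + 5/6).
Evaluating step by step (a_0 = 1):
  n = 1: D(1) = 1(1 + 5/6) = 11/6; numerator = 4(1) = 4; a_1 = (4)/(11/6) = 24/11
  n = 2: D(2) = 2(2 + 5/6) = 17/3; numerator = 4(24/11) - 1(1) = 85/11; a_2 = (85/11)/(17/3) = 15/11
  n = 3: D(3) = 3(3 + 5/6) = 23/2; numerator = 4(15/11) - 1(24/11) = 36/11; a_3 = (36/11)/(23/2) = 72/253

r = 1/3; a_0 = 1; a_1 = 24/11; a_2 = 15/11; a_3 = 72/253


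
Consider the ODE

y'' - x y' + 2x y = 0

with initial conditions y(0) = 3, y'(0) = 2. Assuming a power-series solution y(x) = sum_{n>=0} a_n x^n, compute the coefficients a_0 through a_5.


Ansatz: y(x) = sum_{n>=0} a_n x^n, so y'(x) = sum_{n>=1} n a_n x^(n-1) and y''(x) = sum_{n>=2} n(n-1) a_n x^(n-2).
Substitute into P(x) y'' + Q(x) y' + R(x) y = 0 with P(x) = 1, Q(x) = -x, R(x) = 2x, and match powers of x.
Initial conditions: a_0 = 3, a_1 = 2.
Setting the coefficient of each power of x to zero and solving order by order (substituting the coefficients already found):
  x^0: 2 a_2 = 0  ->  a_2 = 0
  x^1: 6 a_3 - a_1 + 2 a_0 = 0  ->  6 a_3 = a_1 - 2 a_0 = -4  ->  a_3 = -2/3
  x^2: 12 a_4 - 2 a_2 + 2 a_1 = 0  ->  12 a_4 = 2 a_2 - 2 a_1 = -4  ->  a_4 = -1/3
  x^3: 20 a_5 - 3 a_3 + 2 a_2 = 0  ->  20 a_5 = 3 a_3 - 2 a_2 = -2  ->  a_5 = -1/10
Truncated series: y(x) = 3 + 2 x - (2/3) x^3 - (1/3) x^4 - (1/10) x^5 + O(x^6).

a_0 = 3; a_1 = 2; a_2 = 0; a_3 = -2/3; a_4 = -1/3; a_5 = -1/10


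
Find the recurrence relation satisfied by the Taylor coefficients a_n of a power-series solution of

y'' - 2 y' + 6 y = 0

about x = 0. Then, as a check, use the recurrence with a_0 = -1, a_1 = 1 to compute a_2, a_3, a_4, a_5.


Substitute y = sum_n a_n x^n.
y''(x) has coefficient (n+2)(n+1) a_{n+2} at x^n;
-2 y'(x) has coefficient -2 (n+1) a_{n+1} at x^n;
6 y(x) has coefficient 6 a_n at x^n.
Matching x^n: (n+2)(n+1) a_{n+2} - 2 (n+1) a_{n+1} + 6 a_n = 0.
Thus a_{n+2} = [2 (n+1) a_{n+1} - 6 a_n] / ((n+1)(n+2)).

Check with a_0 = -1, a_1 = 1 (apply the recurrence for n = 0, 1, 2, 3): a_0 = -1, a_1 = 1, a_2 = 4, a_3 = 5/3, a_4 = -7/6, a_5 = -29/30.

a_(n+2) = [2 (n+1) a_(n+1) - 6 a_n] / ((n+1)(n+2)); check: a_0 = -1, a_1 = 1, a_2 = 4, a_3 = 5/3, a_4 = -7/6, a_5 = -29/30


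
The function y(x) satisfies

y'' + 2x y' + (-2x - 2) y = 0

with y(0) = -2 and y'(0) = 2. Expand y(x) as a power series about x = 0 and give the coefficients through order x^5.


Ansatz: y(x) = sum_{n>=0} a_n x^n, so y'(x) = sum_{n>=1} n a_n x^(n-1) and y''(x) = sum_{n>=2} n(n-1) a_n x^(n-2).
Substitute into P(x) y'' + Q(x) y' + R(x) y = 0 with P(x) = 1, Q(x) = 2x, R(x) = -2x - 2, and match powers of x.
Initial conditions: a_0 = -2, a_1 = 2.
Setting the coefficient of each power of x to zero and solving order by order (substituting the coefficients already found):
  x^0: 2 a_2 - 2 a_0 = 0  ->  2 a_2 = 2 a_0 = -4  ->  a_2 = -2
  x^1: 6 a_3 - 2 a_0 = 0  ->  6 a_3 = 2 a_0 = -4  ->  a_3 = -2/3
  x^2: 12 a_4 + 2 a_2 - 2 a_1 = 0  ->  12 a_4 = -2 a_2 + 2 a_1 = 8  ->  a_4 = 2/3
  x^3: 20 a_5 + 4 a_3 - 2 a_2 = 0  ->  20 a_5 = -4 a_3 + 2 a_2 = -4/3  ->  a_5 = -1/15
Truncated series: y(x) = -2 + 2 x - 2 x^2 - (2/3) x^3 + (2/3) x^4 - (1/15) x^5 + O(x^6).

a_0 = -2; a_1 = 2; a_2 = -2; a_3 = -2/3; a_4 = 2/3; a_5 = -1/15
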